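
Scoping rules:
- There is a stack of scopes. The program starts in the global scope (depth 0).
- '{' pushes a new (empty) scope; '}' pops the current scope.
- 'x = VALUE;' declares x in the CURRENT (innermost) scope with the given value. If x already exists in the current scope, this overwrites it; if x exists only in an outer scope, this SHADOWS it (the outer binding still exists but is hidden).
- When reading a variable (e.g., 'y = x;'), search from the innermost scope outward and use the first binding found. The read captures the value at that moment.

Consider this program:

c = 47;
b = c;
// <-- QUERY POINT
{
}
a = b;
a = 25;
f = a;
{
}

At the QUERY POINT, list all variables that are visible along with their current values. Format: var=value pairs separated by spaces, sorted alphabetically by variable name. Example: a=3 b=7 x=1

Step 1: declare c=47 at depth 0
Step 2: declare b=(read c)=47 at depth 0
Visible at query point: b=47 c=47

Answer: b=47 c=47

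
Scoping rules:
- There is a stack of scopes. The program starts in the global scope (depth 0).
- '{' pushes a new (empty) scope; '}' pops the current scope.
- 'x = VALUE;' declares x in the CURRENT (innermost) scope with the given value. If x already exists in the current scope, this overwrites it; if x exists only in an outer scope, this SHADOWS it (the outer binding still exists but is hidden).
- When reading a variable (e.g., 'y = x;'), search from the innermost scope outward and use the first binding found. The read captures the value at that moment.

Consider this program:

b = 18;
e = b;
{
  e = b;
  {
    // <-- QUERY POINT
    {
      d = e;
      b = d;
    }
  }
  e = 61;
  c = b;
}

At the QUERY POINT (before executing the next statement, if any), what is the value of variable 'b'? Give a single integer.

Step 1: declare b=18 at depth 0
Step 2: declare e=(read b)=18 at depth 0
Step 3: enter scope (depth=1)
Step 4: declare e=(read b)=18 at depth 1
Step 5: enter scope (depth=2)
Visible at query point: b=18 e=18

Answer: 18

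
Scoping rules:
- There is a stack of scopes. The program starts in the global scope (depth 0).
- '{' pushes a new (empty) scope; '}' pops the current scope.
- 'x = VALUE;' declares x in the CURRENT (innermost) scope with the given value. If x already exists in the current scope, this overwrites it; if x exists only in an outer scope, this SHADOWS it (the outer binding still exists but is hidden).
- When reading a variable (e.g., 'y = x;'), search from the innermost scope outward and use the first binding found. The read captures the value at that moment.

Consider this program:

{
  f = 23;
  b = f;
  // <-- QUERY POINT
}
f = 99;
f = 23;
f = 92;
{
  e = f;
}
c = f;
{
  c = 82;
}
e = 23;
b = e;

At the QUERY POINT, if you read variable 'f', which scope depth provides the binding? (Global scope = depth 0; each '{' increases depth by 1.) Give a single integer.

Step 1: enter scope (depth=1)
Step 2: declare f=23 at depth 1
Step 3: declare b=(read f)=23 at depth 1
Visible at query point: b=23 f=23

Answer: 1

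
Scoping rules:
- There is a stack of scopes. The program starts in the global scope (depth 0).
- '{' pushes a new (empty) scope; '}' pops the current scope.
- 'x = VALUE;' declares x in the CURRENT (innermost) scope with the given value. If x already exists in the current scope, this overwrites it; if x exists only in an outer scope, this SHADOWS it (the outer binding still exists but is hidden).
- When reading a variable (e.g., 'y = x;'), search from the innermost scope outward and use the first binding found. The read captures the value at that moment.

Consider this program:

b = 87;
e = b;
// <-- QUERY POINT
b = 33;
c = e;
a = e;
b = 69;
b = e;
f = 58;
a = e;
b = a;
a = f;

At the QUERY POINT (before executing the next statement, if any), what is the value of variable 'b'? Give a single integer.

Step 1: declare b=87 at depth 0
Step 2: declare e=(read b)=87 at depth 0
Visible at query point: b=87 e=87

Answer: 87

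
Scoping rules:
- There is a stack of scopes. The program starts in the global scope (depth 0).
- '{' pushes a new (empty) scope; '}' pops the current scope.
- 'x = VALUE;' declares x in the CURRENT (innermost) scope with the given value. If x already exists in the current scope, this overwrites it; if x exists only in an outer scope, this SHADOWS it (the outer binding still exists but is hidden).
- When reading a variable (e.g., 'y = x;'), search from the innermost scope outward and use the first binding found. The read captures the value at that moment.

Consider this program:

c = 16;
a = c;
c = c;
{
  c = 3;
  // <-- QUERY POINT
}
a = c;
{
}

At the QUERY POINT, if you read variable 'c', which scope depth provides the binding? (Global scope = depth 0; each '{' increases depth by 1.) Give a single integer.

Answer: 1

Derivation:
Step 1: declare c=16 at depth 0
Step 2: declare a=(read c)=16 at depth 0
Step 3: declare c=(read c)=16 at depth 0
Step 4: enter scope (depth=1)
Step 5: declare c=3 at depth 1
Visible at query point: a=16 c=3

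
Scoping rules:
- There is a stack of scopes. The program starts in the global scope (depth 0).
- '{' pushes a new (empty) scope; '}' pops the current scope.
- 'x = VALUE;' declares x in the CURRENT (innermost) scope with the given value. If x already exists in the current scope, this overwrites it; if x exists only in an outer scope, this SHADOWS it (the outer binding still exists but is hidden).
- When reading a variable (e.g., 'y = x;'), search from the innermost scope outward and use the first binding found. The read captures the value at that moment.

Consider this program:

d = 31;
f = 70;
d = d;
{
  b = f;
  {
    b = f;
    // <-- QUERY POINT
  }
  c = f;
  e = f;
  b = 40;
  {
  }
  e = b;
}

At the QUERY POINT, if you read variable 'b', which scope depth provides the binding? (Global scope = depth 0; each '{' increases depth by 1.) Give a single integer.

Step 1: declare d=31 at depth 0
Step 2: declare f=70 at depth 0
Step 3: declare d=(read d)=31 at depth 0
Step 4: enter scope (depth=1)
Step 5: declare b=(read f)=70 at depth 1
Step 6: enter scope (depth=2)
Step 7: declare b=(read f)=70 at depth 2
Visible at query point: b=70 d=31 f=70

Answer: 2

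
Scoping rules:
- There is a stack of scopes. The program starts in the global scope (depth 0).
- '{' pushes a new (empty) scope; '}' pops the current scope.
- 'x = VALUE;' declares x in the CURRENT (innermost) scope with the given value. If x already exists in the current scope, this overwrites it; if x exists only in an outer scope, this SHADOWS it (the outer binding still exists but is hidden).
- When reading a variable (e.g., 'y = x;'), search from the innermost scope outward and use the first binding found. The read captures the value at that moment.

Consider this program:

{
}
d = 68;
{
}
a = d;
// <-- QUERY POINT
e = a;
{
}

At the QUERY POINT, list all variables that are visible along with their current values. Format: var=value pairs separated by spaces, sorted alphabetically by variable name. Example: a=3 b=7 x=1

Answer: a=68 d=68

Derivation:
Step 1: enter scope (depth=1)
Step 2: exit scope (depth=0)
Step 3: declare d=68 at depth 0
Step 4: enter scope (depth=1)
Step 5: exit scope (depth=0)
Step 6: declare a=(read d)=68 at depth 0
Visible at query point: a=68 d=68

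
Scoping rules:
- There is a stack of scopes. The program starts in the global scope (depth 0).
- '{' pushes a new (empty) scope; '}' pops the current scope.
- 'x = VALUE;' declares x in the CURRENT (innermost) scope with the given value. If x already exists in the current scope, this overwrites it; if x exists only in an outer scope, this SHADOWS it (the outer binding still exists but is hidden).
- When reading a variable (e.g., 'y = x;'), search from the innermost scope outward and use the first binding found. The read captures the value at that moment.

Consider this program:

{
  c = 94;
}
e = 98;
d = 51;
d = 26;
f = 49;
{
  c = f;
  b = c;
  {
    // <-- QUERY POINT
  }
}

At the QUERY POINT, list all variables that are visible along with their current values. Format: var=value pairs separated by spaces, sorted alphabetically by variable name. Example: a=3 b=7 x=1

Step 1: enter scope (depth=1)
Step 2: declare c=94 at depth 1
Step 3: exit scope (depth=0)
Step 4: declare e=98 at depth 0
Step 5: declare d=51 at depth 0
Step 6: declare d=26 at depth 0
Step 7: declare f=49 at depth 0
Step 8: enter scope (depth=1)
Step 9: declare c=(read f)=49 at depth 1
Step 10: declare b=(read c)=49 at depth 1
Step 11: enter scope (depth=2)
Visible at query point: b=49 c=49 d=26 e=98 f=49

Answer: b=49 c=49 d=26 e=98 f=49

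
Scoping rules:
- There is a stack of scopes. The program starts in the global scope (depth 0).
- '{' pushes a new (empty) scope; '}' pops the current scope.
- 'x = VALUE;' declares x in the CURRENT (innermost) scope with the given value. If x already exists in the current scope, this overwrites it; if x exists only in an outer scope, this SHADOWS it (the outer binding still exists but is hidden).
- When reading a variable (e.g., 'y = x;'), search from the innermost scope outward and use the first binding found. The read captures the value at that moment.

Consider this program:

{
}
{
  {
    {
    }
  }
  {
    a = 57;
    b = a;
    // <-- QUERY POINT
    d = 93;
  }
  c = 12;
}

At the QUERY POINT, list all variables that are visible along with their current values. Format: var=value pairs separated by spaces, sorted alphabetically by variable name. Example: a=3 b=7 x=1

Answer: a=57 b=57

Derivation:
Step 1: enter scope (depth=1)
Step 2: exit scope (depth=0)
Step 3: enter scope (depth=1)
Step 4: enter scope (depth=2)
Step 5: enter scope (depth=3)
Step 6: exit scope (depth=2)
Step 7: exit scope (depth=1)
Step 8: enter scope (depth=2)
Step 9: declare a=57 at depth 2
Step 10: declare b=(read a)=57 at depth 2
Visible at query point: a=57 b=57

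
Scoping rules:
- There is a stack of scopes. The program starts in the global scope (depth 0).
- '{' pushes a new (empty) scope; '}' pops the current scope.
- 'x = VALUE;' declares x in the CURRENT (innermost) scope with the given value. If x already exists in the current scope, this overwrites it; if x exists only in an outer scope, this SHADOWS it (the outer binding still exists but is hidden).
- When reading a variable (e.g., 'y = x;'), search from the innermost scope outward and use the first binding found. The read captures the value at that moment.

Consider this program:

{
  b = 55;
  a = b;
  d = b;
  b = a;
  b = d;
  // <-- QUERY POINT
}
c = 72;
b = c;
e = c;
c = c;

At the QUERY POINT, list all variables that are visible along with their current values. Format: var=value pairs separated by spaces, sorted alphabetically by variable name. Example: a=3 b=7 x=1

Answer: a=55 b=55 d=55

Derivation:
Step 1: enter scope (depth=1)
Step 2: declare b=55 at depth 1
Step 3: declare a=(read b)=55 at depth 1
Step 4: declare d=(read b)=55 at depth 1
Step 5: declare b=(read a)=55 at depth 1
Step 6: declare b=(read d)=55 at depth 1
Visible at query point: a=55 b=55 d=55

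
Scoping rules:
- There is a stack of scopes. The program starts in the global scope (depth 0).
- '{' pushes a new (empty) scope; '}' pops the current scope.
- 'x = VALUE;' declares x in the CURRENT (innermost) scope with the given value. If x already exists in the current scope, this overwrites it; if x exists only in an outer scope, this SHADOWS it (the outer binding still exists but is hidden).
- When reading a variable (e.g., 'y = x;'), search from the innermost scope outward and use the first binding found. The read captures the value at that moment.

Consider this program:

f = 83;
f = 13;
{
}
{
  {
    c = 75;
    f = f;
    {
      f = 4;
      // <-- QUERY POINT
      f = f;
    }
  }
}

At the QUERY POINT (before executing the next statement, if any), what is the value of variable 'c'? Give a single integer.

Answer: 75

Derivation:
Step 1: declare f=83 at depth 0
Step 2: declare f=13 at depth 0
Step 3: enter scope (depth=1)
Step 4: exit scope (depth=0)
Step 5: enter scope (depth=1)
Step 6: enter scope (depth=2)
Step 7: declare c=75 at depth 2
Step 8: declare f=(read f)=13 at depth 2
Step 9: enter scope (depth=3)
Step 10: declare f=4 at depth 3
Visible at query point: c=75 f=4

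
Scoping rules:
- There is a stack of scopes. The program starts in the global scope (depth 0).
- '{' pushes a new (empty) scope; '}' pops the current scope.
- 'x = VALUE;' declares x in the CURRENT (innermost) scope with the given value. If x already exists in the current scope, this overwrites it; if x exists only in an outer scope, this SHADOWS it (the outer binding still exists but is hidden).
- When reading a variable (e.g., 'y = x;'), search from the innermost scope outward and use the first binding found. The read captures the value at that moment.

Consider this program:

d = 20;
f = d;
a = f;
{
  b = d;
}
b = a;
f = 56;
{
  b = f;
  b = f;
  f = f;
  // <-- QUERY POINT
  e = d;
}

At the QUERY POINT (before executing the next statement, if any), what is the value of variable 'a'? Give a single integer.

Step 1: declare d=20 at depth 0
Step 2: declare f=(read d)=20 at depth 0
Step 3: declare a=(read f)=20 at depth 0
Step 4: enter scope (depth=1)
Step 5: declare b=(read d)=20 at depth 1
Step 6: exit scope (depth=0)
Step 7: declare b=(read a)=20 at depth 0
Step 8: declare f=56 at depth 0
Step 9: enter scope (depth=1)
Step 10: declare b=(read f)=56 at depth 1
Step 11: declare b=(read f)=56 at depth 1
Step 12: declare f=(read f)=56 at depth 1
Visible at query point: a=20 b=56 d=20 f=56

Answer: 20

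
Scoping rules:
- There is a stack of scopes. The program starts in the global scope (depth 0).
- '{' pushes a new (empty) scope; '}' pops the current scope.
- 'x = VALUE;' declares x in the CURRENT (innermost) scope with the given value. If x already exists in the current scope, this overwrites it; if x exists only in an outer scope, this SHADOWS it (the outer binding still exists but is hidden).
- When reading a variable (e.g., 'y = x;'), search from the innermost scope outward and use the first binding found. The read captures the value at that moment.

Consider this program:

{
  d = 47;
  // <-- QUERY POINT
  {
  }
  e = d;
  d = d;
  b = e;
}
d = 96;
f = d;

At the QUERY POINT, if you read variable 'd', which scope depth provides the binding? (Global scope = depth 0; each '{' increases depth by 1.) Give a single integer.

Step 1: enter scope (depth=1)
Step 2: declare d=47 at depth 1
Visible at query point: d=47

Answer: 1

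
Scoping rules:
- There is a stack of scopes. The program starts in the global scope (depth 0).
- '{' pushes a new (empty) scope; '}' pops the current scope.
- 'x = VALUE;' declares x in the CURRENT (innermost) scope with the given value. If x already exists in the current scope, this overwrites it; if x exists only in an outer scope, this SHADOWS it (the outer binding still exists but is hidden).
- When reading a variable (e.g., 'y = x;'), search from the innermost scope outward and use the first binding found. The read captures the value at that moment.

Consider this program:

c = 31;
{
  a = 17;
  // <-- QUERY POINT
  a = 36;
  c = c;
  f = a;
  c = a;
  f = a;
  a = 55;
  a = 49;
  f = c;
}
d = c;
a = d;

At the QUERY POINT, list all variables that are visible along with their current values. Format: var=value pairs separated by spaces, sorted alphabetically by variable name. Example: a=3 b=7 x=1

Answer: a=17 c=31

Derivation:
Step 1: declare c=31 at depth 0
Step 2: enter scope (depth=1)
Step 3: declare a=17 at depth 1
Visible at query point: a=17 c=31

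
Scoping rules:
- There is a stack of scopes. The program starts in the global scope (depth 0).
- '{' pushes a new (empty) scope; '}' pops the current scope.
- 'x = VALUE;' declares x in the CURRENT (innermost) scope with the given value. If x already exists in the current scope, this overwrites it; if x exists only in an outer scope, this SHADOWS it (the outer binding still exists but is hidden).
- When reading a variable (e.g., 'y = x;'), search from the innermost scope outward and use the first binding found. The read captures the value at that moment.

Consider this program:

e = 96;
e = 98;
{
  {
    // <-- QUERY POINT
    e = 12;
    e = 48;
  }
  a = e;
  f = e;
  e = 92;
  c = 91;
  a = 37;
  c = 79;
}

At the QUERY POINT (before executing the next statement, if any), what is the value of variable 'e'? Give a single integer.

Step 1: declare e=96 at depth 0
Step 2: declare e=98 at depth 0
Step 3: enter scope (depth=1)
Step 4: enter scope (depth=2)
Visible at query point: e=98

Answer: 98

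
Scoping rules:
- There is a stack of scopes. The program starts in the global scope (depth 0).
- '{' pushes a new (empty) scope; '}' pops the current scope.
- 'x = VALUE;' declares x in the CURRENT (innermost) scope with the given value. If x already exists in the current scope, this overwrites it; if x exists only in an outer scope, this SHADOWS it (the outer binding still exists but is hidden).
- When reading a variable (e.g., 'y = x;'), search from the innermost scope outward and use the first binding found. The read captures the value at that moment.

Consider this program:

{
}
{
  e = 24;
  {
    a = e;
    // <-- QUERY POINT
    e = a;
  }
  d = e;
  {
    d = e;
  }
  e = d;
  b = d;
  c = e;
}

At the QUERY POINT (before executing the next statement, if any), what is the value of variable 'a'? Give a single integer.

Step 1: enter scope (depth=1)
Step 2: exit scope (depth=0)
Step 3: enter scope (depth=1)
Step 4: declare e=24 at depth 1
Step 5: enter scope (depth=2)
Step 6: declare a=(read e)=24 at depth 2
Visible at query point: a=24 e=24

Answer: 24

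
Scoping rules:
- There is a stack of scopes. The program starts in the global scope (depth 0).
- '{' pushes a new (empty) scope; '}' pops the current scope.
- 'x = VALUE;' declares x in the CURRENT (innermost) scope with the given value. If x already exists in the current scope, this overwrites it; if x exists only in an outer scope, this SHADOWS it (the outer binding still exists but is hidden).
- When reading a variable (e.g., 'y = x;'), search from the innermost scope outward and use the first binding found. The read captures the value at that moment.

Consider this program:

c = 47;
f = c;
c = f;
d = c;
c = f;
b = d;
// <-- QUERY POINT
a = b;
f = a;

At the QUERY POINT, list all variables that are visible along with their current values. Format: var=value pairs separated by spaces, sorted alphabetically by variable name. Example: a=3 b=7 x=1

Step 1: declare c=47 at depth 0
Step 2: declare f=(read c)=47 at depth 0
Step 3: declare c=(read f)=47 at depth 0
Step 4: declare d=(read c)=47 at depth 0
Step 5: declare c=(read f)=47 at depth 0
Step 6: declare b=(read d)=47 at depth 0
Visible at query point: b=47 c=47 d=47 f=47

Answer: b=47 c=47 d=47 f=47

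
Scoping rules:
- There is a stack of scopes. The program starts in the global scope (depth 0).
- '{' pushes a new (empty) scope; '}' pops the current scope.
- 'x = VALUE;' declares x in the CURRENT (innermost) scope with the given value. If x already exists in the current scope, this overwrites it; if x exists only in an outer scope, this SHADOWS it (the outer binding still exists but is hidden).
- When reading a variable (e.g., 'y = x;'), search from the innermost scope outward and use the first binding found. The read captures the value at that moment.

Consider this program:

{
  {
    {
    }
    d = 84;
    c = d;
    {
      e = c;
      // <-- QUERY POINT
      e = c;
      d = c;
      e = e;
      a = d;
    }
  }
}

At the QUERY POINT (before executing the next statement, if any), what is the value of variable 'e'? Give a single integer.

Step 1: enter scope (depth=1)
Step 2: enter scope (depth=2)
Step 3: enter scope (depth=3)
Step 4: exit scope (depth=2)
Step 5: declare d=84 at depth 2
Step 6: declare c=(read d)=84 at depth 2
Step 7: enter scope (depth=3)
Step 8: declare e=(read c)=84 at depth 3
Visible at query point: c=84 d=84 e=84

Answer: 84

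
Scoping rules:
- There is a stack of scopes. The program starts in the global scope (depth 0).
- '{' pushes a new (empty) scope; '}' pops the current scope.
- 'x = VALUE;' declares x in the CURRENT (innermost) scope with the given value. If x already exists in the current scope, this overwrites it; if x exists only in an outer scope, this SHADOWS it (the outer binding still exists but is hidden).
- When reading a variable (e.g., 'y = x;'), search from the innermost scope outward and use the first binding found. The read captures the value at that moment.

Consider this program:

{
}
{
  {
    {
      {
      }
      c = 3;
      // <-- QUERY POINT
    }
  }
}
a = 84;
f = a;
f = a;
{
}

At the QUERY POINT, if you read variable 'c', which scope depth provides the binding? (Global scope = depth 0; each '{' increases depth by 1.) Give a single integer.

Answer: 3

Derivation:
Step 1: enter scope (depth=1)
Step 2: exit scope (depth=0)
Step 3: enter scope (depth=1)
Step 4: enter scope (depth=2)
Step 5: enter scope (depth=3)
Step 6: enter scope (depth=4)
Step 7: exit scope (depth=3)
Step 8: declare c=3 at depth 3
Visible at query point: c=3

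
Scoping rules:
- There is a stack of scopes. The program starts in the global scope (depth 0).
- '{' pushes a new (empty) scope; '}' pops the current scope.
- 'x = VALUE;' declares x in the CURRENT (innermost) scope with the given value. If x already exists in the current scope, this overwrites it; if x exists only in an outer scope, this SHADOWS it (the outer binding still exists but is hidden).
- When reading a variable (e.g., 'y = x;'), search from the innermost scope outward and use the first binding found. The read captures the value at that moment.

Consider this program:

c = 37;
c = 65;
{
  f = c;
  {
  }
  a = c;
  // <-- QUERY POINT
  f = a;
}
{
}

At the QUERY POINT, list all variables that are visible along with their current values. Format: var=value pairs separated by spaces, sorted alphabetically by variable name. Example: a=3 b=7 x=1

Step 1: declare c=37 at depth 0
Step 2: declare c=65 at depth 0
Step 3: enter scope (depth=1)
Step 4: declare f=(read c)=65 at depth 1
Step 5: enter scope (depth=2)
Step 6: exit scope (depth=1)
Step 7: declare a=(read c)=65 at depth 1
Visible at query point: a=65 c=65 f=65

Answer: a=65 c=65 f=65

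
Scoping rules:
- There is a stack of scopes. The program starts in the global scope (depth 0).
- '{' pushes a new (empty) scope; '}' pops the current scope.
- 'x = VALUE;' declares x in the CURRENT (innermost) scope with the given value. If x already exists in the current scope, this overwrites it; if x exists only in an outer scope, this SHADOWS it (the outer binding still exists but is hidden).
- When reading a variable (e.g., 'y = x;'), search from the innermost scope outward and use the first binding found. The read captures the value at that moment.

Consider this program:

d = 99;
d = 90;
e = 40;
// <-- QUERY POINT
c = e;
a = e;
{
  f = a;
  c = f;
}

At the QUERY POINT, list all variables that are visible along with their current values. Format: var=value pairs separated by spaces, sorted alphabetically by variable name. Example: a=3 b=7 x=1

Step 1: declare d=99 at depth 0
Step 2: declare d=90 at depth 0
Step 3: declare e=40 at depth 0
Visible at query point: d=90 e=40

Answer: d=90 e=40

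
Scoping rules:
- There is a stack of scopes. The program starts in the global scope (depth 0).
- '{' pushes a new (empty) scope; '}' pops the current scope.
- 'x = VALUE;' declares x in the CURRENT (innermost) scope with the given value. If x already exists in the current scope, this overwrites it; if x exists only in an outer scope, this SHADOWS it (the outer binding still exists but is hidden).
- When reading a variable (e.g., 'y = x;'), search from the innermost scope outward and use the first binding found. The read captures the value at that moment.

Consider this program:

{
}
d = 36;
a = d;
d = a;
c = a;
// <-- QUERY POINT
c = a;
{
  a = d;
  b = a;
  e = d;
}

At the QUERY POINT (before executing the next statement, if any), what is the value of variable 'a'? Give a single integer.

Answer: 36

Derivation:
Step 1: enter scope (depth=1)
Step 2: exit scope (depth=0)
Step 3: declare d=36 at depth 0
Step 4: declare a=(read d)=36 at depth 0
Step 5: declare d=(read a)=36 at depth 0
Step 6: declare c=(read a)=36 at depth 0
Visible at query point: a=36 c=36 d=36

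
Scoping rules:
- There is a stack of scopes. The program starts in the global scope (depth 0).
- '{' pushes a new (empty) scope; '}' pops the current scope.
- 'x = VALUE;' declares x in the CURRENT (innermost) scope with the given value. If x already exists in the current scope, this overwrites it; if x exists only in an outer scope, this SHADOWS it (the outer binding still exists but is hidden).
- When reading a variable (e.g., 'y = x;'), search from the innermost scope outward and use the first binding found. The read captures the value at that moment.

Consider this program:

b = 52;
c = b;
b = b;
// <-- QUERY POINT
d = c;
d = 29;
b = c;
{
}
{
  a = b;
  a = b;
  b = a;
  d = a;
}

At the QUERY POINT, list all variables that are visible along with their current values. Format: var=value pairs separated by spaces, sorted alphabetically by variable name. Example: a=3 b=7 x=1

Step 1: declare b=52 at depth 0
Step 2: declare c=(read b)=52 at depth 0
Step 3: declare b=(read b)=52 at depth 0
Visible at query point: b=52 c=52

Answer: b=52 c=52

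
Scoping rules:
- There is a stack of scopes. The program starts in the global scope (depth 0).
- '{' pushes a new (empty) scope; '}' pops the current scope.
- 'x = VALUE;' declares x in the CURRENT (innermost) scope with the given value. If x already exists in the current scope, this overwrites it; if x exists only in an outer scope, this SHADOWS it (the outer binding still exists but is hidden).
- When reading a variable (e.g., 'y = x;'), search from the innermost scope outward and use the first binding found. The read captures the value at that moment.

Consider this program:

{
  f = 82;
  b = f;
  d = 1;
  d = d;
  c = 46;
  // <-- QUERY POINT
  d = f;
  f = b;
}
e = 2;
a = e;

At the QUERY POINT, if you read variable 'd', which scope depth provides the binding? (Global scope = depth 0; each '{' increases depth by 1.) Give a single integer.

Answer: 1

Derivation:
Step 1: enter scope (depth=1)
Step 2: declare f=82 at depth 1
Step 3: declare b=(read f)=82 at depth 1
Step 4: declare d=1 at depth 1
Step 5: declare d=(read d)=1 at depth 1
Step 6: declare c=46 at depth 1
Visible at query point: b=82 c=46 d=1 f=82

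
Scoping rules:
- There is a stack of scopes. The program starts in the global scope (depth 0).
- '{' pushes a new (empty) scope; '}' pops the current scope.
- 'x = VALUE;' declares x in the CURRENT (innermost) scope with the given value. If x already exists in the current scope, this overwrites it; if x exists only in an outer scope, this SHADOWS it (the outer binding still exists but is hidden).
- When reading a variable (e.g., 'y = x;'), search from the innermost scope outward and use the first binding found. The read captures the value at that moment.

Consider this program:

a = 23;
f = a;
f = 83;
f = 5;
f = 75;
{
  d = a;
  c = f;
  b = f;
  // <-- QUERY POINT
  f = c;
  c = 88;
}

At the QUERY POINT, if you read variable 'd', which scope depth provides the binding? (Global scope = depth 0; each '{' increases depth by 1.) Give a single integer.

Answer: 1

Derivation:
Step 1: declare a=23 at depth 0
Step 2: declare f=(read a)=23 at depth 0
Step 3: declare f=83 at depth 0
Step 4: declare f=5 at depth 0
Step 5: declare f=75 at depth 0
Step 6: enter scope (depth=1)
Step 7: declare d=(read a)=23 at depth 1
Step 8: declare c=(read f)=75 at depth 1
Step 9: declare b=(read f)=75 at depth 1
Visible at query point: a=23 b=75 c=75 d=23 f=75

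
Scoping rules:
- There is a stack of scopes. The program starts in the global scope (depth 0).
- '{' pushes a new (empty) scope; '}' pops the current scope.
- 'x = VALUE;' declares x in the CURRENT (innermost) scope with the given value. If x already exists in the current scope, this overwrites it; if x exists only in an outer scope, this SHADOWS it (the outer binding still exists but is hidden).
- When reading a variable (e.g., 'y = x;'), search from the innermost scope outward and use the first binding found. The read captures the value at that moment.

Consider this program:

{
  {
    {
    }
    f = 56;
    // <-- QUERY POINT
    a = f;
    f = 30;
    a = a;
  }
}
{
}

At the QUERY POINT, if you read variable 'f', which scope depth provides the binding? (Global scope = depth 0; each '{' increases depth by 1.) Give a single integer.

Step 1: enter scope (depth=1)
Step 2: enter scope (depth=2)
Step 3: enter scope (depth=3)
Step 4: exit scope (depth=2)
Step 5: declare f=56 at depth 2
Visible at query point: f=56

Answer: 2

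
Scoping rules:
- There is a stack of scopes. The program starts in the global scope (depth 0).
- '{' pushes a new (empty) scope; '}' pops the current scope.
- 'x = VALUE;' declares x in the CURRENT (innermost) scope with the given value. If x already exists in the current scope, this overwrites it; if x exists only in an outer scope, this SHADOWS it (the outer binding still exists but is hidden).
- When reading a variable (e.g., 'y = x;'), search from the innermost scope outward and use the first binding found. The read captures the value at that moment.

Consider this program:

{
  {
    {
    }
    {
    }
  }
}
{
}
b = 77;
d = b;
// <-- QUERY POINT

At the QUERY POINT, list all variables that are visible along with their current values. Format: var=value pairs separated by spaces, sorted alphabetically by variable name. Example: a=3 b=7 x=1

Answer: b=77 d=77

Derivation:
Step 1: enter scope (depth=1)
Step 2: enter scope (depth=2)
Step 3: enter scope (depth=3)
Step 4: exit scope (depth=2)
Step 5: enter scope (depth=3)
Step 6: exit scope (depth=2)
Step 7: exit scope (depth=1)
Step 8: exit scope (depth=0)
Step 9: enter scope (depth=1)
Step 10: exit scope (depth=0)
Step 11: declare b=77 at depth 0
Step 12: declare d=(read b)=77 at depth 0
Visible at query point: b=77 d=77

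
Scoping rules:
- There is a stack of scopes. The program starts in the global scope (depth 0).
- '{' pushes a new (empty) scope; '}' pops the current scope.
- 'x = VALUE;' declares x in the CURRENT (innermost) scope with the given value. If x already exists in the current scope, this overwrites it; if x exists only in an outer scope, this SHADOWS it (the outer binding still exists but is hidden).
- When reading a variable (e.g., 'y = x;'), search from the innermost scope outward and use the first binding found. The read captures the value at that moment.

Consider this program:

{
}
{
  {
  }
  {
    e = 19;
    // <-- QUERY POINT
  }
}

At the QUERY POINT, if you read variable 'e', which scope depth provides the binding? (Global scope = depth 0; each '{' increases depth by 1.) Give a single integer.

Step 1: enter scope (depth=1)
Step 2: exit scope (depth=0)
Step 3: enter scope (depth=1)
Step 4: enter scope (depth=2)
Step 5: exit scope (depth=1)
Step 6: enter scope (depth=2)
Step 7: declare e=19 at depth 2
Visible at query point: e=19

Answer: 2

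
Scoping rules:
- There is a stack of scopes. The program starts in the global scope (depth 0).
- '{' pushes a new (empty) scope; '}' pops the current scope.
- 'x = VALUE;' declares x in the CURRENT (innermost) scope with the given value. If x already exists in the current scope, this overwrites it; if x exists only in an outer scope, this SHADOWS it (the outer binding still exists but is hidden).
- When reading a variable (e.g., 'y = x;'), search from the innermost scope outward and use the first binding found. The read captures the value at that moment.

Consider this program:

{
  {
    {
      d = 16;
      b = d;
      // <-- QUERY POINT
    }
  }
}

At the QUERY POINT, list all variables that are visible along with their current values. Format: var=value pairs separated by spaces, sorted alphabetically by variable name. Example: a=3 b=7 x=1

Step 1: enter scope (depth=1)
Step 2: enter scope (depth=2)
Step 3: enter scope (depth=3)
Step 4: declare d=16 at depth 3
Step 5: declare b=(read d)=16 at depth 3
Visible at query point: b=16 d=16

Answer: b=16 d=16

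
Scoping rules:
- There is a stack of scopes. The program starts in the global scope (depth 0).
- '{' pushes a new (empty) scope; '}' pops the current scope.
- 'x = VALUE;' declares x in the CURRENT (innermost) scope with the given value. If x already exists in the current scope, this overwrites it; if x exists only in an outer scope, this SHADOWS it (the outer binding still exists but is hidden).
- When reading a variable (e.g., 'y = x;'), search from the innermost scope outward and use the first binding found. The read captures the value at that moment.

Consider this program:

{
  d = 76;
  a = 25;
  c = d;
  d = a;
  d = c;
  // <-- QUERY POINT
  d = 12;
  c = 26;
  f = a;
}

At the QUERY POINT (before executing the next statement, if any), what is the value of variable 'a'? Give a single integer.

Step 1: enter scope (depth=1)
Step 2: declare d=76 at depth 1
Step 3: declare a=25 at depth 1
Step 4: declare c=(read d)=76 at depth 1
Step 5: declare d=(read a)=25 at depth 1
Step 6: declare d=(read c)=76 at depth 1
Visible at query point: a=25 c=76 d=76

Answer: 25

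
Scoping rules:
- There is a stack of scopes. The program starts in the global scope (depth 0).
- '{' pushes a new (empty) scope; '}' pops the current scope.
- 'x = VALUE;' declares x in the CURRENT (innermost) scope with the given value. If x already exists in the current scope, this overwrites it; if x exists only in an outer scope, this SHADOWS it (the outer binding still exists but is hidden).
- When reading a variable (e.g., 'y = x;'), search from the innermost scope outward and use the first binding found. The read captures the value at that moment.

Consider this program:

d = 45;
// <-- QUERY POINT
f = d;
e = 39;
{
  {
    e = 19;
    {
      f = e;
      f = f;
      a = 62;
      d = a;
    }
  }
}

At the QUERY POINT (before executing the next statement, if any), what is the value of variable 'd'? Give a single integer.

Step 1: declare d=45 at depth 0
Visible at query point: d=45

Answer: 45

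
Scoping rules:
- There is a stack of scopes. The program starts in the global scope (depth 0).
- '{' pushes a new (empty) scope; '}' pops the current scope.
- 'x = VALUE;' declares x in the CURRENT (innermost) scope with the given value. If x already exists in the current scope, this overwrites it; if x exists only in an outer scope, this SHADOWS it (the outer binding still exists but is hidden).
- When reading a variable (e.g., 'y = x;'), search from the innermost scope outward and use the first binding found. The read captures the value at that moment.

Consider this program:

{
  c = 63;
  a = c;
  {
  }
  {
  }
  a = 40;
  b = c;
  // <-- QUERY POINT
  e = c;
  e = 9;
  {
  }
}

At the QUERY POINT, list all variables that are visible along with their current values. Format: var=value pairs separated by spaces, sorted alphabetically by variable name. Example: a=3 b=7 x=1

Step 1: enter scope (depth=1)
Step 2: declare c=63 at depth 1
Step 3: declare a=(read c)=63 at depth 1
Step 4: enter scope (depth=2)
Step 5: exit scope (depth=1)
Step 6: enter scope (depth=2)
Step 7: exit scope (depth=1)
Step 8: declare a=40 at depth 1
Step 9: declare b=(read c)=63 at depth 1
Visible at query point: a=40 b=63 c=63

Answer: a=40 b=63 c=63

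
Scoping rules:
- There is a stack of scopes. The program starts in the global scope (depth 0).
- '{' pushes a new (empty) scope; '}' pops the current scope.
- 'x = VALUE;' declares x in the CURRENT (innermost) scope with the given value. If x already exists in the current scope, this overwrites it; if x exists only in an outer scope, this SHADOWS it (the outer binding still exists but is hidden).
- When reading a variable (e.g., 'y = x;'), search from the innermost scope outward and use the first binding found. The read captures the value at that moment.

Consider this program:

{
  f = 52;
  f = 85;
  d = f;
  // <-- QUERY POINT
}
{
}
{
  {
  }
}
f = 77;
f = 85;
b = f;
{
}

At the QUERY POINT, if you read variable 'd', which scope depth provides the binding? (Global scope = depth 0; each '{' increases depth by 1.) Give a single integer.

Answer: 1

Derivation:
Step 1: enter scope (depth=1)
Step 2: declare f=52 at depth 1
Step 3: declare f=85 at depth 1
Step 4: declare d=(read f)=85 at depth 1
Visible at query point: d=85 f=85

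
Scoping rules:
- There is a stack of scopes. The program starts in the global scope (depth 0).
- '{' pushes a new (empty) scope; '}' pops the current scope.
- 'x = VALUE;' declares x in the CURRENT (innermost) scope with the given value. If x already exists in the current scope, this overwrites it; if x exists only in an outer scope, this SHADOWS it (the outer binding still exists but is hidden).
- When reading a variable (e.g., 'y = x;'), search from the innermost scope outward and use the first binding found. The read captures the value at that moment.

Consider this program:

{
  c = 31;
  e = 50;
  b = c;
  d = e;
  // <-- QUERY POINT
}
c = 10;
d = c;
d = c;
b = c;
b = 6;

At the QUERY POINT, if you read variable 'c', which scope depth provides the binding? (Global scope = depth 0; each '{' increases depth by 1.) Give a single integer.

Step 1: enter scope (depth=1)
Step 2: declare c=31 at depth 1
Step 3: declare e=50 at depth 1
Step 4: declare b=(read c)=31 at depth 1
Step 5: declare d=(read e)=50 at depth 1
Visible at query point: b=31 c=31 d=50 e=50

Answer: 1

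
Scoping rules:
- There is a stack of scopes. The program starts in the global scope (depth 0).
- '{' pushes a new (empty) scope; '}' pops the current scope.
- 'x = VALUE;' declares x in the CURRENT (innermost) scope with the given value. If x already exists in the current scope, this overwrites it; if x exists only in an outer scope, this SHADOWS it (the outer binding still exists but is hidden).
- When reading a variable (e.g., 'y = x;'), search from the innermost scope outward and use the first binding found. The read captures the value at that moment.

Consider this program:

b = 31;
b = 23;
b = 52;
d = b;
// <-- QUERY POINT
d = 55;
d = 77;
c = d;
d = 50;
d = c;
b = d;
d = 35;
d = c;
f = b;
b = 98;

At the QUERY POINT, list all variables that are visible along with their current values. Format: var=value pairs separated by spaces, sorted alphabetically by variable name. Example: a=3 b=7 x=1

Step 1: declare b=31 at depth 0
Step 2: declare b=23 at depth 0
Step 3: declare b=52 at depth 0
Step 4: declare d=(read b)=52 at depth 0
Visible at query point: b=52 d=52

Answer: b=52 d=52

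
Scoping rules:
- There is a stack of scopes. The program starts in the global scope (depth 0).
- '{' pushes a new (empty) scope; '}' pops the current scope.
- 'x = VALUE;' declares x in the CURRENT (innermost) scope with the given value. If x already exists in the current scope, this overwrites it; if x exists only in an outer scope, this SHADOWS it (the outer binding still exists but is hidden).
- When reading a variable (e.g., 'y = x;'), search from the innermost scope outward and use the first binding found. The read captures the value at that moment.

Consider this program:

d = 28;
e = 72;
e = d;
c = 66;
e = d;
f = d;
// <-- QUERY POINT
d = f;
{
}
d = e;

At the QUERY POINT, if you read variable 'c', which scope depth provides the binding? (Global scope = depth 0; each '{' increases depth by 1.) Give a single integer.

Answer: 0

Derivation:
Step 1: declare d=28 at depth 0
Step 2: declare e=72 at depth 0
Step 3: declare e=(read d)=28 at depth 0
Step 4: declare c=66 at depth 0
Step 5: declare e=(read d)=28 at depth 0
Step 6: declare f=(read d)=28 at depth 0
Visible at query point: c=66 d=28 e=28 f=28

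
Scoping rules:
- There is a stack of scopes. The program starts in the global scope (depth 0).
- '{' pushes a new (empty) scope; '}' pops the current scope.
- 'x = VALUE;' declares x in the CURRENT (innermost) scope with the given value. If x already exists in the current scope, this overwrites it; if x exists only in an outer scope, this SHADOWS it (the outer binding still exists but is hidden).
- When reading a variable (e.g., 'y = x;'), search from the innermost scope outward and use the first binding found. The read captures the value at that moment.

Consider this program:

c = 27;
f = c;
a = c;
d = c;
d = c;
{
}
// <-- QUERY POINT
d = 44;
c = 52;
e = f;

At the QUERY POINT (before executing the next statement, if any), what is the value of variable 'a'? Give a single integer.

Step 1: declare c=27 at depth 0
Step 2: declare f=(read c)=27 at depth 0
Step 3: declare a=(read c)=27 at depth 0
Step 4: declare d=(read c)=27 at depth 0
Step 5: declare d=(read c)=27 at depth 0
Step 6: enter scope (depth=1)
Step 7: exit scope (depth=0)
Visible at query point: a=27 c=27 d=27 f=27

Answer: 27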